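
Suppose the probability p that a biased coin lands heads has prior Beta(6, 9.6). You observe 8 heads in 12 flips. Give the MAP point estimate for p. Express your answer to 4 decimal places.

p̂_MAP = 0.5078

Prior: Beta(6, 9.6).
Data: 8 successes in 12 trials. The binomial likelihood contributes p^8(1−p)^4, so the posterior is Beta(6+8, 9.6+4) = Beta(14, 13.6).
For Beta(a, b) with a, b > 1 the mode is (a−1)/(a+b−2) = 13/25.6 ≈ 0.5078.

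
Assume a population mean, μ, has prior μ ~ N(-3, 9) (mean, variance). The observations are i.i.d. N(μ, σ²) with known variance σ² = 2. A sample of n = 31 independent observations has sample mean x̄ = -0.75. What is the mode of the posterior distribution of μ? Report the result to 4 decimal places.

μ̂_MAP = -0.7660

n = 31, x̄ = -0.75.
For a Normal prior and Normal likelihood with known variance, the posterior is Normal; its mode equals its mean, the precision-weighted average.
Prior precision 1/σ₀² = 1/9; data precision n/σ² = 31/2 = 15.5.
μ̂ = ((1/9)·(-3) + 15.5·(-0.75)) / (1/9 + 15.5) = (-287/24)/(281/18) = -861/1124 ≈ -0.7660.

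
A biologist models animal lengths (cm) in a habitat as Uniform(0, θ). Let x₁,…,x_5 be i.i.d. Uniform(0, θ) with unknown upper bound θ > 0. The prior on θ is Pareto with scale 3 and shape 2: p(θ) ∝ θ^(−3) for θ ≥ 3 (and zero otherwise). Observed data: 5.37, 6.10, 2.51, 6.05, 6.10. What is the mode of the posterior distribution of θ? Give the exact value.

The Uniform(0, θ) likelihood is θ^(−n) for θ ≥ max(xᵢ), zero otherwise. Here max(xᵢ) = 6.10.
Posterior ∝ θ^(−3) · θ^(−5) = θ^(−8) on θ ≥ max(3, 6.10) = 6.10.
This density is strictly decreasing in θ, so the posterior mode lies at the lower boundary of the support.

θ̂_MAP = 6.10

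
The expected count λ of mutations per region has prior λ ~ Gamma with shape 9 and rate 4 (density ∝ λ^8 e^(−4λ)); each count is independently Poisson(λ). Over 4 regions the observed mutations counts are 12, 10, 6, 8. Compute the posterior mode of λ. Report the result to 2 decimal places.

Σxᵢ = 12+10+6+8 = 36, with n = 4.
Posterior ∝ λ^8e^(−4λ) · λ^36e^(−4λ) = λ^44e^(−8λ), i.e. Gamma(shape=45, rate=8).
The mode of a Gamma(a, b) with a ≥ 1 (shape–rate) is (a−1)/b = 44/8 ≈ 5.50.

λ̂_MAP = 5.50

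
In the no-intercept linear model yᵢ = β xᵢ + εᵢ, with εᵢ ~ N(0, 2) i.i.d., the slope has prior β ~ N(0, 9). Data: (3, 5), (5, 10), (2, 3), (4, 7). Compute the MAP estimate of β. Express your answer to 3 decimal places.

log p(β | y) = −Σ(yᵢ − βxᵢ)²/(2·2) − β²/(2·9) + const.
Setting the derivative to zero: Σxᵢ(yᵢ − βxᵢ)/2 − β/9 = 0, so β = Σxᵢyᵢ / (Σxᵢ² + σ²/τ²).
Σxᵢyᵢ = 3·5 + 5·10 + 2·3 + 4·7 = 99; Σxᵢ² = 54; σ²/τ² = 2/9.
β̂_MAP = 99 / (54 + 2/9) = 99/(488/9) = 891/488 ≈ 1.826.

β̂_MAP = 1.826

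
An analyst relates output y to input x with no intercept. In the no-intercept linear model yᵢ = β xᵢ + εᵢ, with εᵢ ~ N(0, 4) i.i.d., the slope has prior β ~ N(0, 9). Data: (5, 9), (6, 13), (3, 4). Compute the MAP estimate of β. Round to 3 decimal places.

log p(β | y) = −Σ(yᵢ − βxᵢ)²/(2·4) − β²/(2·9) + const.
Setting the derivative to zero: Σxᵢ(yᵢ − βxᵢ)/4 − β/9 = 0, so β = Σxᵢyᵢ / (Σxᵢ² + σ²/τ²).
Σxᵢyᵢ = 5·9 + 6·13 + 3·4 = 135; Σxᵢ² = 70; σ²/τ² = 4/9.
β̂_MAP = 135 / (70 + 4/9) = 135/(634/9) = 1215/634 ≈ 1.916.

β̂_MAP = 1.916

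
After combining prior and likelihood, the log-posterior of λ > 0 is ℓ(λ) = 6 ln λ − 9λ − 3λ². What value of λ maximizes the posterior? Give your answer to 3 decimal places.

λ̂_MAP = 0.500

ℓ'(λ) = 6/λ − 9 − 6λ. Setting this to zero and multiplying by λ: 6λ² + 9λ − 6 = 0.
λ = (−9 + √(9² + 4·6·6)) / (2·6) = (−9 + √225) / 12 = (−9 + 15)/12 = 1/2.
ℓ''(λ) = −6/λ² − 6 < 0, confirming a maximum.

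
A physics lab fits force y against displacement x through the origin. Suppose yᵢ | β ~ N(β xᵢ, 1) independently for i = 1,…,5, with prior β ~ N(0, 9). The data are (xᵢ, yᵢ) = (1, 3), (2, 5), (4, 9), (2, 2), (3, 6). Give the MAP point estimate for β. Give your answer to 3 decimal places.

log p(β | y) = −Σ(yᵢ − βxᵢ)²/(2·1) − β²/(2·9) + const.
Setting the derivative to zero: Σxᵢ(yᵢ − βxᵢ)/1 − β/9 = 0, so β = Σxᵢyᵢ / (Σxᵢ² + σ²/τ²).
Σxᵢyᵢ = 1·3 + 2·5 + 4·9 + 2·2 + 3·6 = 71; Σxᵢ² = 34; σ²/τ² = 1/9.
β̂_MAP = 71 / (34 + 1/9) = 71/(307/9) = 639/307 ≈ 2.081.

β̂_MAP = 2.081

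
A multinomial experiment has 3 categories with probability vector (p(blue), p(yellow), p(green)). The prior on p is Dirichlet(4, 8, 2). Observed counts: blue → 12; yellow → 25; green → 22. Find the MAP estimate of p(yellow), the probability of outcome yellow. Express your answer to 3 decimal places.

The posterior is Dirichlet(αᵢ + nᵢ) = Dirichlet(16, 33, 24).
For a Dirichlet(a₁,…,a_K) with all aᵢ > 1, the mode has j-th component (aⱼ − 1)/(Σaᵢ − K).
Here Σaᵢ = 73 and K = 3, so p(yellow) = (33 − 1)/(73 − 3) = 32/70 ≈ 0.457.

MAP estimate of p(yellow) = 0.457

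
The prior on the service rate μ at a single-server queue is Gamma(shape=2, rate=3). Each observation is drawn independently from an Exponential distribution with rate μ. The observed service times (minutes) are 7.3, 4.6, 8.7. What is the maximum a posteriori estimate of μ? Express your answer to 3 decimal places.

The Exponential(rate=μ) likelihood is ∝ μ^n e^(−μΣtᵢ). Here n = 3 and Σtᵢ = 7.3 + 4.6 + 8.7 = 20.6.
Posterior ∝ μe^(−3μ) · μ^3e^(−20.6μ) = μ^4e^(−23.6μ), i.e. Gamma(5, 23.6).
Mode = (a−1)/b = 4/23.6 ≈ 0.169.

μ̂_MAP = 0.169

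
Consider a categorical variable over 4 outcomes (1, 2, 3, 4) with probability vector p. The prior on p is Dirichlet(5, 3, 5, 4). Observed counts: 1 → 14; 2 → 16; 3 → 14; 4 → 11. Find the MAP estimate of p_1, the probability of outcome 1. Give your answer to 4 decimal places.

The posterior is Dirichlet(αᵢ + nᵢ) = Dirichlet(19, 19, 19, 15).
For a Dirichlet(a₁,…,a_K) with all aᵢ > 1, the mode has j-th component (aⱼ − 1)/(Σaᵢ − K).
Here Σaᵢ = 72 and K = 4, so p_1 = (19 − 1)/(72 − 4) = 18/68 ≈ 0.2647.

MAP estimate: 0.2647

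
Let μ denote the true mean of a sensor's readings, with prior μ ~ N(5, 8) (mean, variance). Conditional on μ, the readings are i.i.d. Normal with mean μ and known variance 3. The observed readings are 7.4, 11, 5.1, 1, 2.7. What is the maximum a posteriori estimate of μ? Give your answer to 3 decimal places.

n = 5; x̄ = (7.4 + 11 + 5.1 + 1 + 2.7)/5 = 27.2/5 = 5.44.
For a Normal prior and Normal likelihood with known variance, the posterior is Normal; its mode equals its mean, the precision-weighted average.
Prior precision 1/σ₀² = 1/8 = 0.125; data precision n/σ² = 5/3.
μ̂ = (0.125·5 + (5/3)·5.44) / (0.125 + 5/3) = (1163/120)/(43/24) = 1163/215 ≈ 5.409.

μ̂_MAP = 5.409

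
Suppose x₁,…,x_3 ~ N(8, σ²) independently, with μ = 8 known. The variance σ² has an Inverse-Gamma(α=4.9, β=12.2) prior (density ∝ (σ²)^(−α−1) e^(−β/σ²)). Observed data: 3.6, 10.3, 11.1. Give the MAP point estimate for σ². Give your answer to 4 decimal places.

Sum of squared deviations about the known mean: SS = (3.6−8)² + (10.3−8)² + (11.1−8)² = 34.26.
The Normal likelihood contributes (σ²)^(−n/2) exp(−SS/(2σ²)), so the posterior is Inverse-Gamma(α + n/2, β + SS/2) = Inverse-Gamma(6.4, 29.33).
The mode of Inverse-Gamma(a, b) is b/(a+1) = 29.33/7.4 ≈ 3.9635.

σ̂²_MAP = 3.9635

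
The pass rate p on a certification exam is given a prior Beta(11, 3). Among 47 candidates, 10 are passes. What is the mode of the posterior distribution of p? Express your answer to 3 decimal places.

Prior: Beta(11, 3).
Data: 10 successes in 47 trials. The binomial likelihood contributes p^10(1−p)^37, so the posterior is Beta(11+10, 3+37) = Beta(21, 40).
For Beta(a, b) with a, b > 1 the mode is (a−1)/(a+b−2) = 20/59 ≈ 0.339.

p̂_MAP = 0.339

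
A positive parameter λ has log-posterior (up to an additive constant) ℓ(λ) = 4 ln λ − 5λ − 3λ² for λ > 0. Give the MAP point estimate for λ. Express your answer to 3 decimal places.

λ̂_MAP = 0.500

ℓ'(λ) = 4/λ − 5 − 6λ. Setting this to zero and multiplying by λ: 6λ² + 5λ − 4 = 0.
λ = (−5 + √(5² + 4·6·4)) / (2·6) = (−5 + √121) / 12 = (−5 + 11)/12 = 1/2.
ℓ''(λ) = −4/λ² − 6 < 0, confirming a maximum.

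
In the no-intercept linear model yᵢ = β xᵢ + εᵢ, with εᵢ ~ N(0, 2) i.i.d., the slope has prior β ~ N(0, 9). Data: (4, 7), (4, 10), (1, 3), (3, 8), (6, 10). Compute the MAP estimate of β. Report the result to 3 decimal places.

β̂_MAP = 1.982

log p(β | y) = −Σ(yᵢ − βxᵢ)²/(2·2) − β²/(2·9) + const.
Setting the derivative to zero: Σxᵢ(yᵢ − βxᵢ)/2 − β/9 = 0, so β = Σxᵢyᵢ / (Σxᵢ² + σ²/τ²).
Σxᵢyᵢ = 4·7 + 4·10 + 1·3 + 3·8 + 6·10 = 155; Σxᵢ² = 78; σ²/τ² = 2/9.
β̂_MAP = 155 / (78 + 2/9) = 155/(704/9) = 1395/704 ≈ 1.982.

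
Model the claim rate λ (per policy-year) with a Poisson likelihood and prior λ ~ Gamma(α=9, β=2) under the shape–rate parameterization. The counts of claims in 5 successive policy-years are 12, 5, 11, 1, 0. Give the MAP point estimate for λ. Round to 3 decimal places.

λ̂_MAP = 5.286

Σxᵢ = 12+5+11+1+0 = 29, with n = 5.
Posterior ∝ λ^8e^(−2λ) · λ^29e^(−5λ) = λ^37e^(−7λ), i.e. Gamma(shape=38, rate=7).
The mode of a Gamma(a, b) with a ≥ 1 (shape–rate) is (a−1)/b = 37/7 ≈ 5.286.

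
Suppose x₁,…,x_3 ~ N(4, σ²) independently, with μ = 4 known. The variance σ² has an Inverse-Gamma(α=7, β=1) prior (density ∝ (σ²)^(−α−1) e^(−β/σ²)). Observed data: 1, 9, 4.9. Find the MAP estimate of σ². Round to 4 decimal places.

σ̂²_MAP = 1.9374

Sum of squared deviations about the known mean: SS = (1−4)² + (9−4)² + (4.9−4)² = 34.81.
The Normal likelihood contributes (σ²)^(−n/2) exp(−SS/(2σ²)), so the posterior is Inverse-Gamma(α + n/2, β + SS/2) = Inverse-Gamma(8.5, 18.405).
The mode of Inverse-Gamma(a, b) is b/(a+1) = 18.405/9.5 ≈ 1.9374.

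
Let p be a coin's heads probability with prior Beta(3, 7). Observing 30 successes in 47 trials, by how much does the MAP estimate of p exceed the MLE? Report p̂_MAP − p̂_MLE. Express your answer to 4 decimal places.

Posterior is Beta(33, 24); MAP = (33−1)/(57−2) = 32/55 ≈ 0.58182.
MLE ignores the prior: p̂_MLE = k/n = 30/47 ≈ 0.63830.
Difference = 32/55 − 30/47 = -146/2585 ≈ -0.0565.

MAP − MLE = -0.0565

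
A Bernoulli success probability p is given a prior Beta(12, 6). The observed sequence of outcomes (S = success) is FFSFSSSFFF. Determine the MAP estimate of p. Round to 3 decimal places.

Prior: Beta(12, 6).
Data: 4 successes in 10 trials (from the sequence). The binomial likelihood contributes p^4(1−p)^6, so the posterior is Beta(12+4, 6+6) = Beta(16, 12).
For Beta(a, b) with a, b > 1 the mode is (a−1)/(a+b−2) = 15/26 ≈ 0.577.

p̂_MAP = 0.577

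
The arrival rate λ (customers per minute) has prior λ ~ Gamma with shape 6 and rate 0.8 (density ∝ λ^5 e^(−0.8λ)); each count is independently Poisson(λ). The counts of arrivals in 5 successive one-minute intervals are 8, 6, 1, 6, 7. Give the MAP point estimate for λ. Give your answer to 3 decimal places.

Σxᵢ = 8+6+1+6+7 = 28, with n = 5.
Posterior ∝ λ^5e^(−0.8λ) · λ^28e^(−5λ) = λ^33e^(−5.8λ), i.e. Gamma(shape=34, rate=5.8).
The mode of a Gamma(a, b) with a ≥ 1 (shape–rate) is (a−1)/b = 33/5.8 ≈ 5.690.

λ̂_MAP = 5.690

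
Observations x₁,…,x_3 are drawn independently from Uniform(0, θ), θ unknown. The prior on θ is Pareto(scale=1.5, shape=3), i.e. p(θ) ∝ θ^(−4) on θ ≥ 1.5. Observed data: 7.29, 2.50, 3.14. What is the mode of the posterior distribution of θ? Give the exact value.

θ̂_MAP = 7.29

The Uniform(0, θ) likelihood is θ^(−n) for θ ≥ max(xᵢ), zero otherwise. Here max(xᵢ) = 7.29.
Posterior ∝ θ^(−4) · θ^(−3) = θ^(−7) on θ ≥ max(1.5, 7.29) = 7.29.
This density is strictly decreasing in θ, so the posterior mode lies at the lower boundary of the support.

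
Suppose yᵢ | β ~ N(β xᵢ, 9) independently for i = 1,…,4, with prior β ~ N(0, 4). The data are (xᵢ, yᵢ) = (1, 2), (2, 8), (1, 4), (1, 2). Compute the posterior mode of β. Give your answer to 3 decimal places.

log p(β | y) = −Σ(yᵢ − βxᵢ)²/(2·9) − β²/(2·4) + const.
Setting the derivative to zero: Σxᵢ(yᵢ − βxᵢ)/9 − β/4 = 0, so β = Σxᵢyᵢ / (Σxᵢ² + σ²/τ²).
Σxᵢyᵢ = 1·2 + 2·8 + 1·4 + 1·2 = 24; Σxᵢ² = 7; σ²/τ² = 2.25.
β̂_MAP = 24 / (7 + 2.25) = 24/9.25 ≈ 2.595.

β̂_MAP = 2.595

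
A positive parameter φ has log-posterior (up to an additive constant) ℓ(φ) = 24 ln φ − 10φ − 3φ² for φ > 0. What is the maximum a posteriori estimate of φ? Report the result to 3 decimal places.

φ̂_MAP = 1.333

ℓ'(φ) = 24/φ − 10 − 6φ. Setting this to zero and multiplying by φ: 6φ² + 10φ − 24 = 0.
φ = (−10 + √(10² + 4·6·24)) / (2·6) = (−10 + √676) / 12 = (−10 + 26)/12 = 4/3.
ℓ''(φ) = −24/φ² − 6 < 0, confirming a maximum.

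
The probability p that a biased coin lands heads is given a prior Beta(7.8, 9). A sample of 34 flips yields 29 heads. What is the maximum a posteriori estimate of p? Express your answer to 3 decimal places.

p̂_MAP = 0.734

Prior: Beta(7.8, 9).
Data: 29 successes in 34 trials. The binomial likelihood contributes p^29(1−p)^5, so the posterior is Beta(7.8+29, 9+5) = Beta(36.8, 14).
For Beta(a, b) with a, b > 1 the mode is (a−1)/(a+b−2) = 35.8/48.8 ≈ 0.734.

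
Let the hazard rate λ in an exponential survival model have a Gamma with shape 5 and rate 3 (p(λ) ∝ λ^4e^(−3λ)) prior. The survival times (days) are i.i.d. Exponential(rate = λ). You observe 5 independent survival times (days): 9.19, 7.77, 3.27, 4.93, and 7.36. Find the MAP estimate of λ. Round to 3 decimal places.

The Exponential(rate=λ) likelihood is ∝ λ^n e^(−λΣtᵢ). Here n = 5 and Σtᵢ = 9.19 + 7.77 + 3.27 + 4.93 + 7.36 = 32.52.
Posterior ∝ λ^4e^(−3λ) · λ^5e^(−32.52λ) = λ^9e^(−35.52λ), i.e. Gamma(10, 35.52).
Mode = (a−1)/b = 9/35.52 ≈ 0.253.

λ̂_MAP = 0.253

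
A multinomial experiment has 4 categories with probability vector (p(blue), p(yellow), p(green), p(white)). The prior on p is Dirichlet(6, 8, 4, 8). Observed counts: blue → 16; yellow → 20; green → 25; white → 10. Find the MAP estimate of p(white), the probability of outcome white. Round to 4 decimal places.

MAP estimate of p(white) = 0.1828

The posterior is Dirichlet(αᵢ + nᵢ) = Dirichlet(22, 28, 29, 18).
For a Dirichlet(a₁,…,a_K) with all aᵢ > 1, the mode has j-th component (aⱼ − 1)/(Σaᵢ − K).
Here Σaᵢ = 97 and K = 4, so p(white) = (18 − 1)/(97 − 4) = 17/93 ≈ 0.1828.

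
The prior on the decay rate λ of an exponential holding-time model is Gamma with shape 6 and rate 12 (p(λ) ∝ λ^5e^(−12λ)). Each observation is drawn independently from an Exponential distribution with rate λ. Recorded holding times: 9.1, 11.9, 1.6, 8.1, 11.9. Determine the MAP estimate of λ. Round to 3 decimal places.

λ̂_MAP = 0.183

The Exponential(rate=λ) likelihood is ∝ λ^n e^(−λΣtᵢ). Here n = 5 and Σtᵢ = 9.1 + 11.9 + 1.6 + 8.1 + 11.9 = 42.6.
Posterior ∝ λ^5e^(−12λ) · λ^5e^(−42.6λ) = λ^10e^(−54.6λ), i.e. Gamma(11, 54.6).
Mode = (a−1)/b = 10/54.6 ≈ 0.183.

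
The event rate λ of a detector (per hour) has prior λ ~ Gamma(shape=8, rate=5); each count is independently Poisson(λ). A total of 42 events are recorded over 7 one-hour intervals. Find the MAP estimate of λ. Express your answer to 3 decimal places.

λ̂_MAP = 4.083

Σxᵢ = 42, n = 7.
Posterior ∝ λ^7e^(−5λ) · λ^42e^(−7λ) = λ^49e^(−12λ), i.e. Gamma(shape=50, rate=12).
The mode of a Gamma(a, b) with a ≥ 1 (shape–rate) is (a−1)/b = 49/12 ≈ 4.083.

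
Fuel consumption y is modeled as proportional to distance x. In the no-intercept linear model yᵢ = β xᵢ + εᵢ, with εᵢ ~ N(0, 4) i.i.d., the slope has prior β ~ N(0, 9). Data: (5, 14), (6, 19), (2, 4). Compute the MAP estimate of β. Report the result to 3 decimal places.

log p(β | y) = −Σ(yᵢ − βxᵢ)²/(2·4) − β²/(2·9) + const.
Setting the derivative to zero: Σxᵢ(yᵢ − βxᵢ)/4 − β/9 = 0, so β = Σxᵢyᵢ / (Σxᵢ² + σ²/τ²).
Σxᵢyᵢ = 5·14 + 6·19 + 2·4 = 192; Σxᵢ² = 65; σ²/τ² = 4/9.
β̂_MAP = 192 / (65 + 4/9) = 192/(589/9) = 1728/589 ≈ 2.934.

β̂_MAP = 2.934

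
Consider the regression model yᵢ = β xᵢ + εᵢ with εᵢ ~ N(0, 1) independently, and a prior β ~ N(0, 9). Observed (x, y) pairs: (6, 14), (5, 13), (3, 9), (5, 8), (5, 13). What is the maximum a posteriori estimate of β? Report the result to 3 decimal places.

β̂_MAP = 2.340

log p(β | y) = −Σ(yᵢ − βxᵢ)²/(2·1) − β²/(2·9) + const.
Setting the derivative to zero: Σxᵢ(yᵢ − βxᵢ)/1 − β/9 = 0, so β = Σxᵢyᵢ / (Σxᵢ² + σ²/τ²).
Σxᵢyᵢ = 6·14 + 5·13 + 3·9 + 5·8 + 5·13 = 281; Σxᵢ² = 120; σ²/τ² = 1/9.
β̂_MAP = 281 / (120 + 1/9) = 281/(1081/9) = 2529/1081 ≈ 2.340.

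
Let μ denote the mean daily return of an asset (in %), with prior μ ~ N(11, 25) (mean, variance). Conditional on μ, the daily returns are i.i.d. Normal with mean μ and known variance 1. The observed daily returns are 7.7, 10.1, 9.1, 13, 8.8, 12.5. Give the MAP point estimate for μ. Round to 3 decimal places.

μ̂_MAP = 10.205

n = 6; x̄ = (7.7 + 10.1 + 9.1 + 13 + 8.8 + 12.5)/6 = 61.2/6 = 10.2.
For a Normal prior and Normal likelihood with known variance, the posterior is Normal; its mode equals its mean, the precision-weighted average.
Prior precision 1/σ₀² = 1/25 = 0.04; data precision n/σ² = 6/1 = 6.
μ̂ = (0.04·11 + 6·10.2) / (0.04 + 6) = 61.64/6.04 = 1541/151 ≈ 10.205.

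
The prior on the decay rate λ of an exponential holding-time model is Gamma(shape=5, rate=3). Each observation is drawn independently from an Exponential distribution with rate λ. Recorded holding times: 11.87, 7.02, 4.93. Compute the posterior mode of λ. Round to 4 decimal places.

λ̂_MAP = 0.2610

The Exponential(rate=λ) likelihood is ∝ λ^n e^(−λΣtᵢ). Here n = 3 and Σtᵢ = 11.87 + 7.02 + 4.93 = 23.82.
Posterior ∝ λ^4e^(−3λ) · λ^3e^(−23.82λ) = λ^7e^(−26.82λ), i.e. Gamma(8, 26.82).
Mode = (a−1)/b = 7/26.82 ≈ 0.2610.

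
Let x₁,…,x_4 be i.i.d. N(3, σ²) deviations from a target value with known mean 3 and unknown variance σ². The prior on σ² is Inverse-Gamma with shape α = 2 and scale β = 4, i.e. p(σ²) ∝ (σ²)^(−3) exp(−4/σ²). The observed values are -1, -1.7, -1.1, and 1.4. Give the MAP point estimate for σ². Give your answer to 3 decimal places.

σ̂²_MAP = 6.546

Sum of squared deviations about the known mean: SS = (-1−3)² + (-1.7−3)² + (-1.1−3)² + (1.4−3)² = 57.46.
The Normal likelihood contributes (σ²)^(−n/2) exp(−SS/(2σ²)), so the posterior is Inverse-Gamma(α + n/2, β + SS/2) = Inverse-Gamma(4, 32.73).
The mode of Inverse-Gamma(a, b) is b/(a+1) = 32.73/5 ≈ 6.546.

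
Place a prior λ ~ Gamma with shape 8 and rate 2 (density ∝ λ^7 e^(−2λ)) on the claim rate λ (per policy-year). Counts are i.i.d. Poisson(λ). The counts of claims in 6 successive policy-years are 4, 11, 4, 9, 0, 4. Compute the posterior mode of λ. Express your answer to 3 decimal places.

Σxᵢ = 4+11+4+9+0+4 = 32, with n = 6.
Posterior ∝ λ^7e^(−2λ) · λ^32e^(−6λ) = λ^39e^(−8λ), i.e. Gamma(shape=40, rate=8).
The mode of a Gamma(a, b) with a ≥ 1 (shape–rate) is (a−1)/b = 39/8 ≈ 4.875.

λ̂_MAP = 4.875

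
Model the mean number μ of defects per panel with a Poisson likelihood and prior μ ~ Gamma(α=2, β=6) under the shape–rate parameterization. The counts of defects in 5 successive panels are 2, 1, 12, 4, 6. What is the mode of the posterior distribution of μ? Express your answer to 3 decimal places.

μ̂_MAP = 2.364

Σxᵢ = 2+1+12+4+6 = 25, with n = 5.
Posterior ∝ μe^(−6μ) · μ^25e^(−5μ) = μ^26e^(−11μ), i.e. Gamma(shape=27, rate=11).
The mode of a Gamma(a, b) with a ≥ 1 (shape–rate) is (a−1)/b = 26/11 ≈ 2.364.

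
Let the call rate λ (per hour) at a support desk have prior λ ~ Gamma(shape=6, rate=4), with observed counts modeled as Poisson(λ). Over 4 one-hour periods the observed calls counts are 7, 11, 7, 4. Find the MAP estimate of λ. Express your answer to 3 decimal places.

Σxᵢ = 7+11+7+4 = 29, with n = 4.
Posterior ∝ λ^5e^(−4λ) · λ^29e^(−4λ) = λ^34e^(−8λ), i.e. Gamma(shape=35, rate=8).
The mode of a Gamma(a, b) with a ≥ 1 (shape–rate) is (a−1)/b = 34/8 ≈ 4.250.

λ̂_MAP = 4.250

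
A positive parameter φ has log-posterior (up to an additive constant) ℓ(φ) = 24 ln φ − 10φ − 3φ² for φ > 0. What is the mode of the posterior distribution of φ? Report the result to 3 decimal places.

φ̂_MAP = 1.333

ℓ'(φ) = 24/φ − 10 − 6φ. Setting this to zero and multiplying by φ: 6φ² + 10φ − 24 = 0.
φ = (−10 + √(10² + 4·6·24)) / (2·6) = (−10 + √676) / 12 = (−10 + 26)/12 = 4/3.
ℓ''(φ) = −24/φ² − 6 < 0, confirming a maximum.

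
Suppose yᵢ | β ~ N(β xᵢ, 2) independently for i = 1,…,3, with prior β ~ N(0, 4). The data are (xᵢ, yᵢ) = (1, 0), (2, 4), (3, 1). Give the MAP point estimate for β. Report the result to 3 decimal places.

log p(β | y) = −Σ(yᵢ − βxᵢ)²/(2·2) − β²/(2·4) + const.
Setting the derivative to zero: Σxᵢ(yᵢ − βxᵢ)/2 − β/4 = 0, so β = Σxᵢyᵢ / (Σxᵢ² + σ²/τ²).
Σxᵢyᵢ = 1·0 + 2·4 + 3·1 = 11; Σxᵢ² = 14; σ²/τ² = 0.5.
β̂_MAP = 11 / (14 + 0.5) = 11/14.5 ≈ 0.759.

β̂_MAP = 0.759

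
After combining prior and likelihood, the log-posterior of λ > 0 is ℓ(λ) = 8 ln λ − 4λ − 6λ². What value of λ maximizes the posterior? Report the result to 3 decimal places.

ℓ'(λ) = 8/λ − 4 − 12λ. Setting this to zero and multiplying by λ: 12λ² + 4λ − 8 = 0.
λ = (−4 + √(4² + 4·12·8)) / (2·12) = (−4 + √400) / 24 = (−4 + 20)/24 = 2/3.
ℓ''(λ) = −8/λ² − 12 < 0, confirming a maximum.

λ̂_MAP = 0.667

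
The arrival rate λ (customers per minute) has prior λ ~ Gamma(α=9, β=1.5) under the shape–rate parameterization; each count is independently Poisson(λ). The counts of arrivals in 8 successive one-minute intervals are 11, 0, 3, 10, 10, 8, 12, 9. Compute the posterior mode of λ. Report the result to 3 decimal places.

λ̂_MAP = 7.474

Σxᵢ = 11+0+3+10+10+8+12+9 = 63, with n = 8.
Posterior ∝ λ^8e^(−1.5λ) · λ^63e^(−8λ) = λ^71e^(−9.5λ), i.e. Gamma(shape=72, rate=9.5).
The mode of a Gamma(a, b) with a ≥ 1 (shape–rate) is (a−1)/b = 71/9.5 ≈ 7.474.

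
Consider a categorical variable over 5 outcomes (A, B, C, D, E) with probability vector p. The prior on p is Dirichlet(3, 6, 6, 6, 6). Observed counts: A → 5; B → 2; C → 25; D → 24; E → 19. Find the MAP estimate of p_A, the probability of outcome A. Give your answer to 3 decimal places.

The posterior is Dirichlet(αᵢ + nᵢ) = Dirichlet(8, 8, 31, 30, 25).
For a Dirichlet(a₁,…,a_K) with all aᵢ > 1, the mode has j-th component (aⱼ − 1)/(Σaᵢ − K).
Here Σaᵢ = 102 and K = 5, so p_A = (8 − 1)/(102 − 5) = 7/97 ≈ 0.072.

MAP estimate of p_A = 0.072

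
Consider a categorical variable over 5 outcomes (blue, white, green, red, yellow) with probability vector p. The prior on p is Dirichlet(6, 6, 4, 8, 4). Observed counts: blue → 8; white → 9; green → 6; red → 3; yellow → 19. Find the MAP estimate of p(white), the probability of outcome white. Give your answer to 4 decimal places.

The posterior is Dirichlet(αᵢ + nᵢ) = Dirichlet(14, 15, 10, 11, 23).
For a Dirichlet(a₁,…,a_K) with all aᵢ > 1, the mode has j-th component (aⱼ − 1)/(Σaᵢ − K).
Here Σaᵢ = 73 and K = 5, so p(white) = (15 − 1)/(73 − 5) = 14/68 ≈ 0.2059.

MAP estimate of p(white) = 0.2059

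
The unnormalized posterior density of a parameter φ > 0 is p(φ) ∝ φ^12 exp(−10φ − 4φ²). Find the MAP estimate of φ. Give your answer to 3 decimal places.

ℓ'(φ) = 12/φ − 10 − 8φ. Setting this to zero and multiplying by φ: 8φ² + 10φ − 12 = 0.
φ = (−10 + √(10² + 4·8·12)) / (2·8) = (−10 + √484) / 16 = (−10 + 22)/16 = 3/4.
ℓ''(φ) = −12/φ² − 8 < 0, confirming a maximum.

φ̂_MAP = 0.750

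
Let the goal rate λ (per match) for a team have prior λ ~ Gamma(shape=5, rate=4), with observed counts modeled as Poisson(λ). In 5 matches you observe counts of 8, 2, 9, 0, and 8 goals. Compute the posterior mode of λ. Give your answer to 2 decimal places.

λ̂_MAP = 3.44

Σxᵢ = 8+2+9+0+8 = 27, with n = 5.
Posterior ∝ λ^4e^(−4λ) · λ^27e^(−5λ) = λ^31e^(−9λ), i.e. Gamma(shape=32, rate=9).
The mode of a Gamma(a, b) with a ≥ 1 (shape–rate) is (a−1)/b = 31/9 ≈ 3.44.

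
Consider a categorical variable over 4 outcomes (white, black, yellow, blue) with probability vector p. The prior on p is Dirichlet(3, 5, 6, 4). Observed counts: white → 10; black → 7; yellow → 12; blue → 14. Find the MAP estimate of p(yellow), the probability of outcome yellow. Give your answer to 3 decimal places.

MAP estimate of p(yellow) = 0.298

The posterior is Dirichlet(αᵢ + nᵢ) = Dirichlet(13, 12, 18, 18).
For a Dirichlet(a₁,…,a_K) with all aᵢ > 1, the mode has j-th component (aⱼ − 1)/(Σaᵢ − K).
Here Σaᵢ = 61 and K = 4, so p(yellow) = (18 − 1)/(61 − 4) = 17/57 ≈ 0.298.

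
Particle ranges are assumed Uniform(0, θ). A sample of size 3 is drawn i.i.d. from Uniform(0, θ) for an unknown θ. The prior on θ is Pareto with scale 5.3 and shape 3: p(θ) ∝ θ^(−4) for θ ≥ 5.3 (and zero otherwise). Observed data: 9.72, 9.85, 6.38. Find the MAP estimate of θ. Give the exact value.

The Uniform(0, θ) likelihood is θ^(−n) for θ ≥ max(xᵢ), zero otherwise. Here max(xᵢ) = 9.85.
Posterior ∝ θ^(−4) · θ^(−3) = θ^(−7) on θ ≥ max(5.3, 9.85) = 9.85.
This density is strictly decreasing in θ, so the posterior mode lies at the lower boundary of the support.

θ̂_MAP = 9.85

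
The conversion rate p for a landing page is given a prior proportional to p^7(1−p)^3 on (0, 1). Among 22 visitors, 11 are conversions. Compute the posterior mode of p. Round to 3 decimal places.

p̂_MAP = 0.563

The prior density ∝ p^7(1−p)^3 is the kernel of Beta(8, 4).
Data: 11 successes in 22 trials. The binomial likelihood contributes p^11(1−p)^11, so the posterior is Beta(8+11, 4+11) = Beta(19, 15).
For Beta(a, b) with a, b > 1 the mode is (a−1)/(a+b−2) = 18/32 ≈ 0.563.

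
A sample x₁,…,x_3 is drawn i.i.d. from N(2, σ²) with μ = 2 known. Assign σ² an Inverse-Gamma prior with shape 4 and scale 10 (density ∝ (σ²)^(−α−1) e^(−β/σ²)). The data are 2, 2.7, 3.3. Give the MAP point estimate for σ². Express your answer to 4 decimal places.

σ̂²_MAP = 1.7062

Sum of squared deviations about the known mean: SS = (2−2)² + (2.7−2)² + (3.3−2)² = 2.18.
The Normal likelihood contributes (σ²)^(−n/2) exp(−SS/(2σ²)), so the posterior is Inverse-Gamma(α + n/2, β + SS/2) = Inverse-Gamma(5.5, 11.09).
The mode of Inverse-Gamma(a, b) is b/(a+1) = 11.09/6.5 ≈ 1.7062.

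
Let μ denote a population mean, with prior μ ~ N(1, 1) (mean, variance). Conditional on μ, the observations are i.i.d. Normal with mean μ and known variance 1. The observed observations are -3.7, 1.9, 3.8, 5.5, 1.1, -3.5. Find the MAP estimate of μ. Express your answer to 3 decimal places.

μ̂_MAP = 0.871

n = 6; x̄ = ((-3.7) + 1.9 + 3.8 + 5.5 + 1.1 + (-3.5))/6 = 5.1/6 = 0.85.
For a Normal prior and Normal likelihood with known variance, the posterior is Normal; its mode equals its mean, the precision-weighted average.
Prior precision 1/σ₀² = 1/1 = 1; data precision n/σ² = 6/1 = 6.
μ̂ = (1·1 + 6·0.85) / (1 + 6) = 6.1/7 = 61/70 ≈ 0.871.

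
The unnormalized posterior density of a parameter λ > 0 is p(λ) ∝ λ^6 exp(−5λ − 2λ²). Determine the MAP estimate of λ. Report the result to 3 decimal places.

λ̂_MAP = 0.750

ℓ'(λ) = 6/λ − 5 − 4λ. Setting this to zero and multiplying by λ: 4λ² + 5λ − 6 = 0.
λ = (−5 + √(5² + 4·4·6)) / (2·4) = (−5 + √121) / 8 = (−5 + 11)/8 = 3/4.
ℓ''(λ) = −6/λ² − 4 < 0, confirming a maximum.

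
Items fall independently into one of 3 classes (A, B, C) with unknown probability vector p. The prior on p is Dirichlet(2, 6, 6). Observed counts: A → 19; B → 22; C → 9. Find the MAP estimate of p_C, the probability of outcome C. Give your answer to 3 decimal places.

MAP estimate of p_C = 0.230

The posterior is Dirichlet(αᵢ + nᵢ) = Dirichlet(21, 28, 15).
For a Dirichlet(a₁,…,a_K) with all aᵢ > 1, the mode has j-th component (aⱼ − 1)/(Σaᵢ − K).
Here Σaᵢ = 64 and K = 3, so p_C = (15 − 1)/(64 − 3) = 14/61 ≈ 0.230.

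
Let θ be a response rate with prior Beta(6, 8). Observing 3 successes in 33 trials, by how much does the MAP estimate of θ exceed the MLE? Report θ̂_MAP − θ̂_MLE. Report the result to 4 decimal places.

Posterior is Beta(9, 38); MAP = (9−1)/(47−2) = 8/45 ≈ 0.17778.
MLE ignores the prior: θ̂_MLE = k/n = 3/33 ≈ 0.09091.
Difference = 8/45 − 3/33 = 43/495 ≈ 0.0869.

MAP − MLE = 0.0869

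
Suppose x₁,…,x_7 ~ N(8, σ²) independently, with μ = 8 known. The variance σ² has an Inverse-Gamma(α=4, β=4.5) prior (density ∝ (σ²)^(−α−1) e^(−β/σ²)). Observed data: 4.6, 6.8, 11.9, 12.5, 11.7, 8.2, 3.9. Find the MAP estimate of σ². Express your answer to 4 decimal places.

Sum of squared deviations about the known mean: SS = (4.6−8)² + (6.8−8)² + (11.9−8)² + (12.5−8)² + (11.7−8)² + (8.2−8)² + (3.9−8)² = 79.
The Normal likelihood contributes (σ²)^(−n/2) exp(−SS/(2σ²)), so the posterior is Inverse-Gamma(α + n/2, β + SS/2) = Inverse-Gamma(7.5, 44).
The mode of Inverse-Gamma(a, b) is b/(a+1) = 44/8.5 ≈ 5.1765.

σ̂²_MAP = 5.1765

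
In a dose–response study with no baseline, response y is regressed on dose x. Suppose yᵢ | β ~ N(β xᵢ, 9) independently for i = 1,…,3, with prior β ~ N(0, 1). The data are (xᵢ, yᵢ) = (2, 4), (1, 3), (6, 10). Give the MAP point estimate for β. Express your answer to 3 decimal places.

log p(β | y) = −Σ(yᵢ − βxᵢ)²/(2·9) − β²/(2·1) + const.
Setting the derivative to zero: Σxᵢ(yᵢ − βxᵢ)/9 − β/1 = 0, so β = Σxᵢyᵢ / (Σxᵢ² + σ²/τ²).
Σxᵢyᵢ = 2·4 + 1·3 + 6·10 = 71; Σxᵢ² = 41; σ²/τ² = 9.
β̂_MAP = 71 / (41 + 9) = 71/50 ≈ 1.420.

β̂_MAP = 1.420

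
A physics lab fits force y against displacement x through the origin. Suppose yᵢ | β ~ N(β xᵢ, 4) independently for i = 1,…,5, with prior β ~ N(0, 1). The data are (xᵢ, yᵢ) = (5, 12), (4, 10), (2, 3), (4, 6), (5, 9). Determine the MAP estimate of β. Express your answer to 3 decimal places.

log p(β | y) = −Σ(yᵢ − βxᵢ)²/(2·4) − β²/(2·1) + const.
Setting the derivative to zero: Σxᵢ(yᵢ − βxᵢ)/4 − β/1 = 0, so β = Σxᵢyᵢ / (Σxᵢ² + σ²/τ²).
Σxᵢyᵢ = 5·12 + 4·10 + 2·3 + 4·6 + 5·9 = 175; Σxᵢ² = 86; σ²/τ² = 4.
β̂_MAP = 175 / (86 + 4) = 175/90 ≈ 1.944.

β̂_MAP = 1.944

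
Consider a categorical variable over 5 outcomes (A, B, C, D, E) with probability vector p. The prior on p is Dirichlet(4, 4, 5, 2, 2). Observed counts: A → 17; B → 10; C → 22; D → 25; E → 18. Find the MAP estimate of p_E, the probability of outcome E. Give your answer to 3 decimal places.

The posterior is Dirichlet(αᵢ + nᵢ) = Dirichlet(21, 14, 27, 27, 20).
For a Dirichlet(a₁,…,a_K) with all aᵢ > 1, the mode has j-th component (aⱼ − 1)/(Σaᵢ − K).
Here Σaᵢ = 109 and K = 5, so p_E = (20 − 1)/(109 − 5) = 19/104 ≈ 0.183.

MAP estimate of p_E = 0.183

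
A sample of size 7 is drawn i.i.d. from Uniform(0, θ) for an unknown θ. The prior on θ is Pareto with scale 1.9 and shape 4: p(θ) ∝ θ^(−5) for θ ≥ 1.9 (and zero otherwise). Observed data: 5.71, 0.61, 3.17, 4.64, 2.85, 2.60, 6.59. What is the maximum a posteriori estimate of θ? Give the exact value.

The Uniform(0, θ) likelihood is θ^(−n) for θ ≥ max(xᵢ), zero otherwise. Here max(xᵢ) = 6.59.
Posterior ∝ θ^(−5) · θ^(−7) = θ^(−12) on θ ≥ max(1.9, 6.59) = 6.59.
This density is strictly decreasing in θ, so the posterior mode lies at the lower boundary of the support.

θ̂_MAP = 6.59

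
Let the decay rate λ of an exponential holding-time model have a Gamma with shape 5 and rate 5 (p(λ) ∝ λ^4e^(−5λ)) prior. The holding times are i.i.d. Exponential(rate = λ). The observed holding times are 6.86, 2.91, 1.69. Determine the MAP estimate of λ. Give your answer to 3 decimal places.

λ̂_MAP = 0.425

The Exponential(rate=λ) likelihood is ∝ λ^n e^(−λΣtᵢ). Here n = 3 and Σtᵢ = 6.86 + 2.91 + 1.69 = 11.46.
Posterior ∝ λ^4e^(−5λ) · λ^3e^(−11.46λ) = λ^7e^(−16.46λ), i.e. Gamma(8, 16.46).
Mode = (a−1)/b = 7/16.46 ≈ 0.425.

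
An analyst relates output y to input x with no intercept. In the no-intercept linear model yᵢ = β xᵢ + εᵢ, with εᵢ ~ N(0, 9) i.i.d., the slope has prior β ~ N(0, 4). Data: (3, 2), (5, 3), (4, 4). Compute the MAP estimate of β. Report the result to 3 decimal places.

β̂_MAP = 0.708

log p(β | y) = −Σ(yᵢ − βxᵢ)²/(2·9) − β²/(2·4) + const.
Setting the derivative to zero: Σxᵢ(yᵢ − βxᵢ)/9 − β/4 = 0, so β = Σxᵢyᵢ / (Σxᵢ² + σ²/τ²).
Σxᵢyᵢ = 3·2 + 5·3 + 4·4 = 37; Σxᵢ² = 50; σ²/τ² = 2.25.
β̂_MAP = 37 / (50 + 2.25) = 37/52.25 ≈ 0.708.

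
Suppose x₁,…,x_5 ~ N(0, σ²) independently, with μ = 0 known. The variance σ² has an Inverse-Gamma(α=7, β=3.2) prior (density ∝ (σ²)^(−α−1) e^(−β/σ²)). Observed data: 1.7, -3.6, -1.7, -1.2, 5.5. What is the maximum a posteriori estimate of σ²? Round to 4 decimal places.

σ̂²_MAP = 2.7062

Sum of squared deviations about the known mean: SS = (1.7−0)² + (-3.6−0)² + (-1.7−0)² + (-1.2−0)² + (5.5−0)² = 50.43.
The Normal likelihood contributes (σ²)^(−n/2) exp(−SS/(2σ²)), so the posterior is Inverse-Gamma(α + n/2, β + SS/2) = Inverse-Gamma(9.5, 28.415).
The mode of Inverse-Gamma(a, b) is b/(a+1) = 28.415/10.5 ≈ 2.7062.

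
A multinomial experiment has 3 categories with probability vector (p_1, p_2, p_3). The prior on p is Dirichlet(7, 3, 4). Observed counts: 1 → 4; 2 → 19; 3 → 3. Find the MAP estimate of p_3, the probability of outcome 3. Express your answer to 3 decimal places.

The posterior is Dirichlet(αᵢ + nᵢ) = Dirichlet(11, 22, 7).
For a Dirichlet(a₁,…,a_K) with all aᵢ > 1, the mode has j-th component (aⱼ − 1)/(Σaᵢ − K).
Here Σaᵢ = 40 and K = 3, so p_3 = (7 − 1)/(40 − 3) = 6/37 ≈ 0.162.

MAP estimate: 0.162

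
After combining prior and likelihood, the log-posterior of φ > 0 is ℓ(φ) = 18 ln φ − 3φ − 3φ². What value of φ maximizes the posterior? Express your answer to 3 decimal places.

ℓ'(φ) = 18/φ − 3 − 6φ. Setting this to zero and multiplying by φ: 6φ² + 3φ − 18 = 0.
φ = (−3 + √(3² + 4·6·18)) / (2·6) = (−3 + √441) / 12 = (−3 + 21)/12 = 3/2.
ℓ''(φ) = −18/φ² − 6 < 0, confirming a maximum.

φ̂_MAP = 1.500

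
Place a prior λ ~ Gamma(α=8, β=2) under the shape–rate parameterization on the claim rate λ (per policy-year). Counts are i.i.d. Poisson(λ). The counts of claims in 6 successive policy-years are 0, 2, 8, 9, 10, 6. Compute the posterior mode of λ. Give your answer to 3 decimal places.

Σxᵢ = 0+2+8+9+10+6 = 35, with n = 6.
Posterior ∝ λ^7e^(−2λ) · λ^35e^(−6λ) = λ^42e^(−8λ), i.e. Gamma(shape=43, rate=8).
The mode of a Gamma(a, b) with a ≥ 1 (shape–rate) is (a−1)/b = 42/8 ≈ 5.250.

λ̂_MAP = 5.250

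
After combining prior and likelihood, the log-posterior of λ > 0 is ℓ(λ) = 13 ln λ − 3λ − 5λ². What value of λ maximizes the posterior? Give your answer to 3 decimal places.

λ̂_MAP = 1.000

ℓ'(λ) = 13/λ − 3 − 10λ. Setting this to zero and multiplying by λ: 10λ² + 3λ − 13 = 0.
λ = (−3 + √(3² + 4·10·13)) / (2·10) = (−3 + √529) / 20 = (−3 + 23)/20 = 1.
ℓ''(λ) = −13/λ² − 10 < 0, confirming a maximum.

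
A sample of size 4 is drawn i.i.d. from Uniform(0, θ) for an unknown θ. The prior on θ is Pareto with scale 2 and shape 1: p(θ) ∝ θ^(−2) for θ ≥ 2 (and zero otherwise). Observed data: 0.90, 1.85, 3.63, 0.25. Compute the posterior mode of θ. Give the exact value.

The Uniform(0, θ) likelihood is θ^(−n) for θ ≥ max(xᵢ), zero otherwise. Here max(xᵢ) = 3.63.
Posterior ∝ θ^(−2) · θ^(−4) = θ^(−6) on θ ≥ max(2, 3.63) = 3.63.
This density is strictly decreasing in θ, so the posterior mode lies at the lower boundary of the support.

θ̂_MAP = 3.63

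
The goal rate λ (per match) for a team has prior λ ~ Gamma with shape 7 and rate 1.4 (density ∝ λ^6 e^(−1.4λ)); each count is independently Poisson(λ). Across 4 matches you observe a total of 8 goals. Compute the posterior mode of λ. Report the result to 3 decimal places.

λ̂_MAP = 2.593

Σxᵢ = 8, n = 4.
Posterior ∝ λ^6e^(−1.4λ) · λ^8e^(−4λ) = λ^14e^(−5.4λ), i.e. Gamma(shape=15, rate=5.4).
The mode of a Gamma(a, b) with a ≥ 1 (shape–rate) is (a−1)/b = 14/5.4 ≈ 2.593.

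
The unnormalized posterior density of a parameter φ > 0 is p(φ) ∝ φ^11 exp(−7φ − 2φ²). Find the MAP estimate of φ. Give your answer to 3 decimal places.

φ̂_MAP = 1.000

ℓ'(φ) = 11/φ − 7 − 4φ. Setting this to zero and multiplying by φ: 4φ² + 7φ − 11 = 0.
φ = (−7 + √(7² + 4·4·11)) / (2·4) = (−7 + √225) / 8 = (−7 + 15)/8 = 1.
ℓ''(φ) = −11/φ² − 4 < 0, confirming a maximum.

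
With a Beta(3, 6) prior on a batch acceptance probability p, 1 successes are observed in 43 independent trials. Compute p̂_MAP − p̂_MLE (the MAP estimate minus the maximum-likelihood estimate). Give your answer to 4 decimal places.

MAP − MLE = 0.0367

Posterior is Beta(4, 48); MAP = (4−1)/(52−2) = 3/50 ≈ 0.06000.
MLE ignores the prior: p̂_MLE = k/n = 1/43 ≈ 0.02326.
Difference = 3/50 − 1/43 = 79/2150 ≈ 0.0367.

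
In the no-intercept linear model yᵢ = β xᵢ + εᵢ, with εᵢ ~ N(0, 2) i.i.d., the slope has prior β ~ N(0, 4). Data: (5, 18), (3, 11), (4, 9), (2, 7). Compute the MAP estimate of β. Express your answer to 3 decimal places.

log p(β | y) = −Σ(yᵢ − βxᵢ)²/(2·2) − β²/(2·4) + const.
Setting the derivative to zero: Σxᵢ(yᵢ − βxᵢ)/2 − β/4 = 0, so β = Σxᵢyᵢ / (Σxᵢ² + σ²/τ²).
Σxᵢyᵢ = 5·18 + 3·11 + 4·9 + 2·7 = 173; Σxᵢ² = 54; σ²/τ² = 0.5.
β̂_MAP = 173 / (54 + 0.5) = 173/54.5 ≈ 3.174.

β̂_MAP = 3.174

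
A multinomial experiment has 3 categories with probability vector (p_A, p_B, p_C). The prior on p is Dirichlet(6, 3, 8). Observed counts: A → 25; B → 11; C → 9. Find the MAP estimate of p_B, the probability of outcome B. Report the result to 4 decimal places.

The posterior is Dirichlet(αᵢ + nᵢ) = Dirichlet(31, 14, 17).
For a Dirichlet(a₁,…,a_K) with all aᵢ > 1, the mode has j-th component (aⱼ − 1)/(Σaᵢ − K).
Here Σaᵢ = 62 and K = 3, so p_B = (14 − 1)/(62 − 3) = 13/59 ≈ 0.2203.

MAP estimate of p_B = 0.2203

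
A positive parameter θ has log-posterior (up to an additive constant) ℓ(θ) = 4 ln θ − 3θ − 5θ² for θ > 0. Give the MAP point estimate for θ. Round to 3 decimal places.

ℓ'(θ) = 4/θ − 3 − 10θ. Setting this to zero and multiplying by θ: 10θ² + 3θ − 4 = 0.
θ = (−3 + √(3² + 4·10·4)) / (2·10) = (−3 + √169) / 20 = (−3 + 13)/20 = 1/2.
ℓ''(θ) = −4/θ² − 10 < 0, confirming a maximum.

θ̂_MAP = 0.500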